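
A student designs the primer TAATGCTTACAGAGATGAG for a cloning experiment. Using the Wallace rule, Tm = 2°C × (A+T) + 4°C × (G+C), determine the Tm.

52°C

G=5, C=2, T=5, A=7
AT pairs contribute 12, GC pairs contribute 7.
Tm = 2(12) + 4(7) = 24 + 28 = 52°C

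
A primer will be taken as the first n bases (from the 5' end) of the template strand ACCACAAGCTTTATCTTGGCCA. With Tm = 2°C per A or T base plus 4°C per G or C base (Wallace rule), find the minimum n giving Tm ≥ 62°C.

First 20 bases: ACCACAAGCTTTATCTTGGC → Tm = 58°C (< 62°C)
First 21 bases: ACCACAAGCTTTATCTTGGCC → Tm = 62°C (≥ 62°C)
Since every base adds ≥2°C, Tm only increases with n, so the threshold is first crossed at n = 21.

n = 21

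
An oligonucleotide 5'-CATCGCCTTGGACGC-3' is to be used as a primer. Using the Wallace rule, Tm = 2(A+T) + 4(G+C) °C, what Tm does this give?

50°C

Scanning the sequence gives G=4, T=3, A=2, C=6.
A+T = 5, G+C = 10
Tm = 2×5 + 4×10 = 50°C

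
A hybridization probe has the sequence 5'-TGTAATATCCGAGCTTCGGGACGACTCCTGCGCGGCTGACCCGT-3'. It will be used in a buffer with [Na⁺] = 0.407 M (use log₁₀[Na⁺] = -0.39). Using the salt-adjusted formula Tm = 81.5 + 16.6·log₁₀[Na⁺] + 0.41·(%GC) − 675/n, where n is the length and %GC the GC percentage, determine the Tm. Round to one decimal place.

Length n = 44. A=7, C=14, G=13, T=10
G+C = 27, so %GC = 27/44 × 100 = 61.364%
Salt term: 16.6 × (-0.39) = -6.474
GC term: 0.41 × 61.364 = 25.159; length term: −675/44 = −15.341
Tm = 81.5 + (-6.474) + 25.159 − 15.341 = 84.844 → 84.8°C

84.8°C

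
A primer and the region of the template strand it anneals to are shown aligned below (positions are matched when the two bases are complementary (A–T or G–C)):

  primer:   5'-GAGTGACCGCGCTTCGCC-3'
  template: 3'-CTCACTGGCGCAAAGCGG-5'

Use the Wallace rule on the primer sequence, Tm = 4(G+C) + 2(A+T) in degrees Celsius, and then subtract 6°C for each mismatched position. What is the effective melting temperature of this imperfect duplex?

Primer base counts: A=2, T=3, G=6, C=7 → A+T=5, G+C=13
Perfect-match Tm = 2(5) + 4(13) = 10 + 52 = 62°C
Mismatches (positions where the bases are not complementary): 1 (at position 12)
Effective Tm = 62 − 1×6 = 62 − 6 = 56°C

56°C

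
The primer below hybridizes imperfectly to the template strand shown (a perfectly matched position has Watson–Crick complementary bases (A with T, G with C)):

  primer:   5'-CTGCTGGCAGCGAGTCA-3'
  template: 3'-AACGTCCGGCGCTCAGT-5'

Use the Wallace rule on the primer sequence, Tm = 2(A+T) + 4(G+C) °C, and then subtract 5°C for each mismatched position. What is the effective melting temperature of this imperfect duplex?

Primer base counts: A=3, T=3, G=6, C=5 → A+T=6, G+C=11
Perfect-match Tm = 2(6) + 4(11) = 12 + 44 = 56°C
Mismatches (positions where the bases are not complementary): 3 (at positions 1, 5, 9)
Effective Tm = 56 − 3×5 = 56 − 15 = 41°C

41°C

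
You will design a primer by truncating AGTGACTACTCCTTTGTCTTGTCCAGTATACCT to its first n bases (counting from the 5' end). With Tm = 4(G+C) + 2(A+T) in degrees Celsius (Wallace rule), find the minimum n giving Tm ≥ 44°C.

First 15 bases: AGTGACTACTCCTTT → Tm = 42°C (< 44°C)
First 16 bases: AGTGACTACTCCTTTG → Tm = 46°C (≥ 44°C)
Each additional base adds 2°C (A/T) or 4°C (G/C), so Tm is non-decreasing in n; n = 16 is the first length to reach 44°C.

n = 16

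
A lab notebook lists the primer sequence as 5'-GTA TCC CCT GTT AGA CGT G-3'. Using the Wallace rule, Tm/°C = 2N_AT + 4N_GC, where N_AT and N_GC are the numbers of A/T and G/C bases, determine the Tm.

A=3, G=5, C=5, T=6
A+T = 9, G+C = 10
Tm = 2(9) + 4(10) = 18 + 40 = 58°C

58°C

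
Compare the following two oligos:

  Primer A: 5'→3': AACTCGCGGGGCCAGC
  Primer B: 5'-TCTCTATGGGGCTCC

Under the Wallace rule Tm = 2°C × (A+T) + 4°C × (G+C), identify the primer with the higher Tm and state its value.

Primer A, 56°C

Primer A: A+T=4, G+C=12 → Tm = 2(4)+4(12) = 56°C
Primer B: A+T=6, G+C=9 → Tm = 2(6)+4(9) = 48°C
56°C vs 48°C → primer A is higher.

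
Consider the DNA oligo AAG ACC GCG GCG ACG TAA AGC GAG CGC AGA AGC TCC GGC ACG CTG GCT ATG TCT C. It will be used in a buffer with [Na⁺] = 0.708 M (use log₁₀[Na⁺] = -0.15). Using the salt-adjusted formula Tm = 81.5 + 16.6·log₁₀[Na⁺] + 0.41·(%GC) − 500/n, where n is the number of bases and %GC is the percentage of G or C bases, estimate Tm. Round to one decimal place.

96.0°C

Length n = 55. Base counts: G=18, C=17, A=13, T=7
G+C = 35, so %GC = 35/55 × 100 = 63.636%
Salt term: 16.6 × (-0.15) = -2.49
GC term: 0.41 × 63.636 = 26.091; length term: −500/55 = −9.091
Tm = 81.5 + (-2.49) + 26.091 − 9.091 = 96.01 → 96.0°C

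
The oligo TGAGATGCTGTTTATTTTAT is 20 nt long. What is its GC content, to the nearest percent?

T=11, A=4, G=4, C=1
G+C = 4 + 1 = 5 out of 20 bases
%GC = 5/20 × 100 = 25% ≈ 25%

25%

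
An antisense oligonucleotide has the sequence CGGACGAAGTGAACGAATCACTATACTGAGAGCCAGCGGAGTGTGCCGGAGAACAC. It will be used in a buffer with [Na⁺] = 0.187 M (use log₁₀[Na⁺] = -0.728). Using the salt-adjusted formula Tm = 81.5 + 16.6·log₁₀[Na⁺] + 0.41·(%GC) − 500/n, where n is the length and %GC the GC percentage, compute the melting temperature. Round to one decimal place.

Length n = 56. Scanning the sequence gives T=7, A=18, C=13, G=18.
G+C = 31, so %GC = 31/56 × 100 = 55.357%
Salt term: 16.6 × (-0.728) = -12.085
GC term: 0.41 × 55.357 = 22.696; length term: −500/56 = −8.929
Tm = 81.5 + (-12.085) + 22.696 − 8.929 = 83.182 → 83.2°C

83.2°C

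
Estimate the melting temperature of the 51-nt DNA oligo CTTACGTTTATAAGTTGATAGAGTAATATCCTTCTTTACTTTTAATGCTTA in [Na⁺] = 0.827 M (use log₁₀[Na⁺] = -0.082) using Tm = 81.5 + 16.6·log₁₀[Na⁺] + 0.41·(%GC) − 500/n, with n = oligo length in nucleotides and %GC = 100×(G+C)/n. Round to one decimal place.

Length n = 51. Counting bases: G=6, C=7, A=14, T=24
G+C = 13, so %GC = 13/51 × 100 = 25.49%
Salt term: 16.6 × (-0.082) = -1.361
GC term: 0.41 × 25.49 = 10.451; length term: −500/51 = −9.804
Tm = 81.5 + (-1.361) + 10.451 − 9.804 = 80.786 → 80.8°C

80.8°C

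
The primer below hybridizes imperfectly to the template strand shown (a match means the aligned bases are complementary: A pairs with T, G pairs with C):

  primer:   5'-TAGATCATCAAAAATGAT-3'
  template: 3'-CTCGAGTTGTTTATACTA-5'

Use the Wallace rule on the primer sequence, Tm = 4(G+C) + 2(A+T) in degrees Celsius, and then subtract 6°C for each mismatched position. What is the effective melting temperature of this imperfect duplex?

20°C

Primer base counts: A=9, T=5, G=2, C=2 → A+T=14, G+C=4
Perfect-match Tm = 2(14) + 4(4) = 28 + 16 = 44°C
Mismatches (positions where the bases are not complementary): 4 (at positions 1, 4, 8, 13)
Effective Tm = 44 − 4×6 = 44 − 24 = 20°C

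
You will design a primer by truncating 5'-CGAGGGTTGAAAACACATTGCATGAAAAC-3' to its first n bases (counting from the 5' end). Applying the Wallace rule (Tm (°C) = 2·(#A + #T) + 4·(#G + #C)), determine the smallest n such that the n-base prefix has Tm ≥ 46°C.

First 15 bases: CGAGGGTTGAAAACA → Tm = 44°C (< 46°C)
First 16 bases: CGAGGGTTGAAAACAC → Tm = 48°C (≥ 46°C)
Each additional base adds 2°C (A/T) or 4°C (G/C), so Tm is non-decreasing in n; n = 16 is the first length to reach 46°C.

n = 16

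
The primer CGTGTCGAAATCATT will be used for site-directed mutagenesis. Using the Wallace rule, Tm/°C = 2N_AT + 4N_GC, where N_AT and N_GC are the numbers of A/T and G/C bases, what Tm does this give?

Scanning the sequence gives T=5, C=3, A=4, G=3.
A+T = 9, G+C = 6
Tm = 2×9 + 4×6 = 42°C

42°C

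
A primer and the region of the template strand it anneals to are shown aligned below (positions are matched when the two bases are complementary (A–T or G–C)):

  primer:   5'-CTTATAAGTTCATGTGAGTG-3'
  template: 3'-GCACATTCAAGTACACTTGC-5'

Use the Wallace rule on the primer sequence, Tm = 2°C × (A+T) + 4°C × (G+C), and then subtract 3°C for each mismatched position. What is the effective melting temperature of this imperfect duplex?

42°C

Primer base counts: A=5, T=8, G=5, C=2 → A+T=13, G+C=7
Perfect-match Tm = 2(13) + 4(7) = 26 + 28 = 54°C
Mismatches (positions where the bases are not complementary): 4 (at positions 2, 4, 18, 19)
Effective Tm = 54 − 4×3 = 54 − 12 = 42°C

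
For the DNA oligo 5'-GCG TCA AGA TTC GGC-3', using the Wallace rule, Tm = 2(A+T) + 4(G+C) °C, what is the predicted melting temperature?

48°C

Scanning the sequence gives T=3, G=5, C=4, A=3.
A+T = 6, G+C = 9
Tm = 4·9 + 2·6 = 36 + 12 = 48°C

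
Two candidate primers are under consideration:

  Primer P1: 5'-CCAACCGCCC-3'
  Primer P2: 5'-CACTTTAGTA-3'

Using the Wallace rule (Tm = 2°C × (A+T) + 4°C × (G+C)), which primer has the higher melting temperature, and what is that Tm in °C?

Primer P1: A+T=2, G+C=8 → Tm = 2(2)+4(8) = 36°C
Primer P2: A+T=7, G+C=3 → Tm = 2(7)+4(3) = 26°C
36°C vs 26°C → primer P1 is higher.

Primer P1, 36°C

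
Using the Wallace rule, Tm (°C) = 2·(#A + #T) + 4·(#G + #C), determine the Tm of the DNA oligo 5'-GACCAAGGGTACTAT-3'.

44°C

A=5, C=3, T=3, G=4
AT pairs contribute 8, GC pairs contribute 7.
Tm = 4·7 + 2·8 = 28 + 16 = 44°C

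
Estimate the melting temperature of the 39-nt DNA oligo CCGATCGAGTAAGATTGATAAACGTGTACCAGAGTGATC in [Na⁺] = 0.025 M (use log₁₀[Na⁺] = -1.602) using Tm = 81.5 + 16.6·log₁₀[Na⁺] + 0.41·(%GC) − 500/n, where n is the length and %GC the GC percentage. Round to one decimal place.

60.0°C

Length n = 39. Counting bases: G=10, C=7, A=13, T=9
G+C = 17, so %GC = 17/39 × 100 = 43.59%
Salt term: 16.6 × (-1.602) = -26.593
GC term: 0.41 × 43.59 = 17.872; length term: −500/39 = −12.821
Tm = 81.5 + (-26.593) + 17.872 − 12.821 = 59.958 → 60.0°C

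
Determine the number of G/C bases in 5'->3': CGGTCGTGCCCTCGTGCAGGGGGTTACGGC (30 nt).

Base counts: C=9, T=6, G=13, A=2
Total G or C: 13 + 9 = 22

22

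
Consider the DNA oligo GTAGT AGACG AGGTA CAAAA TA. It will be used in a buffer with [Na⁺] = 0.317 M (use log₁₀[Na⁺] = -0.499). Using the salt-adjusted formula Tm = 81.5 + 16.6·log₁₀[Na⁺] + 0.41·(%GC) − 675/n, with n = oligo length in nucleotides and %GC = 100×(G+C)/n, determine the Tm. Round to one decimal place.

Length n = 22. Scanning the sequence gives T=4, A=10, C=2, G=6.
G+C = 8, so %GC = 8/22 × 100 = 36.364%
Salt term: 16.6 × (-0.499) = -8.283
GC term: 0.41 × 36.364 = 14.909; length term: −675/22 = −30.682
Tm = 81.5 + (-8.283) + 14.909 − 30.682 = 57.444 → 57.4°C

57.4°C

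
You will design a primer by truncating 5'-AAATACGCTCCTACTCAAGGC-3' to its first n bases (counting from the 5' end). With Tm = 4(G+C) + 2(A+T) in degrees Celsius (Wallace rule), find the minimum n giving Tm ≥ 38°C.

First 13 bases: AAATACGCTCCTA → Tm = 36°C (< 38°C)
First 14 bases: AAATACGCTCCTAC → Tm = 40°C (≥ 38°C)
Each additional base adds 2°C (A/T) or 4°C (G/C), so Tm is non-decreasing in n; n = 14 is the first length to reach 38°C.

n = 14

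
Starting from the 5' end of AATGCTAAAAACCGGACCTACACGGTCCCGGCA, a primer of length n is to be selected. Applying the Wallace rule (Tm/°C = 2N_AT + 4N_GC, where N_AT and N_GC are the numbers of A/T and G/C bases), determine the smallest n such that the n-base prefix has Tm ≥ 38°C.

n = 14

First 13 bases: AATGCTAAAAACC → Tm = 34°C (< 38°C)
First 14 bases: AATGCTAAAAACCG → Tm = 38°C (≥ 38°C)
Since every base adds ≥2°C, Tm only increases with n, so the threshold is first crossed at n = 14.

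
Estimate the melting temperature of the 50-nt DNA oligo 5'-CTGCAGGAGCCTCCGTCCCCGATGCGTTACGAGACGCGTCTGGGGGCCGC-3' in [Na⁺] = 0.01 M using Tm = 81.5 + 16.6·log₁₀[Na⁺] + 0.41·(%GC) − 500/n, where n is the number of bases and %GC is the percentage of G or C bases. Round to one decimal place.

67.8°C

Length n = 50. Counting bases: G=18, A=6, C=18, T=8
G+C = 36, so %GC = 36/50 × 100 = 72%
Salt term: 16.6 × (-2) = -33.2
GC term: 0.41 × 72 = 29.52; length term: −500/50 = −10
Tm = 81.5 + (-33.2) + 29.52 − 10 = 67.82 → 67.8°C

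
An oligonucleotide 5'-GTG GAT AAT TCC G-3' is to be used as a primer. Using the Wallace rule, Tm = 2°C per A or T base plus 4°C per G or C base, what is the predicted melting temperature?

38°C

Counting bases: C=2, A=3, G=4, T=4
A+T = 7, G+C = 6
Tm = 2(7) + 4(6) = 14 + 24 = 38°C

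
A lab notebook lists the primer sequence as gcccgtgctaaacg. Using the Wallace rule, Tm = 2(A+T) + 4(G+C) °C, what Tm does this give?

46°C

Scanning the sequence gives C=5, G=4, A=3, T=2.
AT pairs contribute 5, GC pairs contribute 9.
Tm = 2×5 + 4×9 = 46°C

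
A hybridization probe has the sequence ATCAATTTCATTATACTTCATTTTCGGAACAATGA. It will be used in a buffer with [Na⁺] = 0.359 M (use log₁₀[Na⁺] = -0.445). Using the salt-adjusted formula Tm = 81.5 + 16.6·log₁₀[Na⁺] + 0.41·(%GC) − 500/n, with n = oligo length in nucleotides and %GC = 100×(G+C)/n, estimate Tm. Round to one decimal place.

Length n = 35. Scanning the sequence gives T=14, A=12, C=6, G=3.
G+C = 9, so %GC = 9/35 × 100 = 25.714%
Salt term: 16.6 × (-0.445) = -7.387
GC term: 0.41 × 25.714 = 10.543; length term: −500/35 = −14.286
Tm = 81.5 + (-7.387) + 10.543 − 14.286 = 70.37 → 70.4°C

70.4°C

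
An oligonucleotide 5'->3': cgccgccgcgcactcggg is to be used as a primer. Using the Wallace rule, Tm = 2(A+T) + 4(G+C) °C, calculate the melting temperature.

Scanning the sequence gives C=9, G=7, A=1, T=1.
So N_AT = 2 and N_GC = 16.
Tm = 2(2) + 4(16) = 4 + 64 = 68°C

68°C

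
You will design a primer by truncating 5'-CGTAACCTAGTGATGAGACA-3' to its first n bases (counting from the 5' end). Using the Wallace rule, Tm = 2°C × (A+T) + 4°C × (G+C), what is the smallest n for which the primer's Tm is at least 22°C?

First 6 bases: CGTAAC → Tm = 18°C (< 22°C)
First 7 bases: CGTAACC → Tm = 22°C (≥ 22°C)
Since every base adds ≥2°C, Tm only increases with n, so the threshold is first crossed at n = 7.

n = 7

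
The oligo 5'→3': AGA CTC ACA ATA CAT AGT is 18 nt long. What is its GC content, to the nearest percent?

Counting bases: T=4, C=4, A=8, G=2
G+C = 2 + 4 = 6 out of 18 bases
%GC = 6/18 × 100 = 33.33% ≈ 33%

33%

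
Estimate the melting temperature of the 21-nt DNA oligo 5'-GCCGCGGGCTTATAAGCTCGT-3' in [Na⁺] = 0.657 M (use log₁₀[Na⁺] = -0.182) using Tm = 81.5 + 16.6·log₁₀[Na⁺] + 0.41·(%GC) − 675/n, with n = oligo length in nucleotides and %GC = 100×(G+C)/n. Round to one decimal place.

71.7°C

Length n = 21. Base counts: T=5, C=6, G=7, A=3
G+C = 13, so %GC = 13/21 × 100 = 61.905%
Salt term: 16.6 × (-0.182) = -3.021
GC term: 0.41 × 61.905 = 25.381; length term: −675/21 = −32.143
Tm = 81.5 + (-3.021) + 25.381 − 32.143 = 71.717 → 71.7°C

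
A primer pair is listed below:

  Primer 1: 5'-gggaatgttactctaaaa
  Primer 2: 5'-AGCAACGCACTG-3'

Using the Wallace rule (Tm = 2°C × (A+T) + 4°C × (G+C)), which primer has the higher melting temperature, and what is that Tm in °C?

Primer 1, 48°C

Primer 1: A+T=12, G+C=6 → Tm = 2(12)+4(6) = 48°C
Primer 2: A+T=5, G+C=7 → Tm = 2(5)+4(7) = 38°C
48°C vs 38°C → primer 1 is higher.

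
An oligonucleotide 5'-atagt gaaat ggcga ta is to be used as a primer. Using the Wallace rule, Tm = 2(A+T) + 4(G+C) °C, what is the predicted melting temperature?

46°C

Counting bases: T=4, C=1, A=7, G=5
AT pairs contribute 11, GC pairs contribute 6.
Tm = 4·6 + 2·11 = 24 + 22 = 46°C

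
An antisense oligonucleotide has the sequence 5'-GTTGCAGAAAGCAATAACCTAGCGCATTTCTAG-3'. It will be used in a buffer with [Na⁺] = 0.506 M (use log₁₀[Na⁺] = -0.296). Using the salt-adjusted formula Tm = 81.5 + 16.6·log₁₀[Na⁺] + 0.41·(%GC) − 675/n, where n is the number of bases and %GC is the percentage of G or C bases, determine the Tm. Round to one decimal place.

73.5°C

Length n = 33. Base counts: G=7, A=11, T=8, C=7
G+C = 14, so %GC = 14/33 × 100 = 42.424%
Salt term: 16.6 × (-0.296) = -4.914
GC term: 0.41 × 42.424 = 17.394; length term: −675/33 = −20.455
Tm = 81.5 + (-4.914) + 17.394 − 20.455 = 73.525 → 73.5°C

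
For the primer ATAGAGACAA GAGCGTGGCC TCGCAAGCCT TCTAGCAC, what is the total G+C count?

Scanning the sequence gives G=10, C=11, T=6, A=11.
Total G or C: 10 + 11 = 21

21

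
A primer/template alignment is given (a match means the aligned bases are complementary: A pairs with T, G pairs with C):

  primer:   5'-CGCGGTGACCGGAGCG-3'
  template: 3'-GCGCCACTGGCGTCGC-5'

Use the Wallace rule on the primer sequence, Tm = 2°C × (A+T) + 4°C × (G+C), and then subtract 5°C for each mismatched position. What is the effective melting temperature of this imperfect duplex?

Primer base counts: A=2, T=1, G=8, C=5 → A+T=3, G+C=13
Perfect-match Tm = 2(3) + 4(13) = 6 + 52 = 58°C
Mismatches (positions where the bases are not complementary): 1 (at position 12)
Effective Tm = 58 − 1×5 = 58 − 5 = 53°C

53°C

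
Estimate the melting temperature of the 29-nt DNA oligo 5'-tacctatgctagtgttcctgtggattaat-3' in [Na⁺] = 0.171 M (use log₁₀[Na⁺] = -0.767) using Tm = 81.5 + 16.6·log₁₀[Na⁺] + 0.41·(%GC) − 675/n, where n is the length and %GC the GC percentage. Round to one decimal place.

61.0°C

Length n = 29. Counting bases: C=5, A=6, T=12, G=6
G+C = 11, so %GC = 11/29 × 100 = 37.931%
Salt term: 16.6 × (-0.767) = -12.732
GC term: 0.41 × 37.931 = 15.552; length term: −675/29 = −23.276
Tm = 81.5 + (-12.732) + 15.552 − 23.276 = 61.044 → 61.0°C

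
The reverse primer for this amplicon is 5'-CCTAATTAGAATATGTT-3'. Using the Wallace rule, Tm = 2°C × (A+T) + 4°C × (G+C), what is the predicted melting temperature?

42°C

G=2, A=6, C=2, T=7
So N_AT = 13 and N_GC = 4.
Tm = 2(13) + 4(4) = 26 + 16 = 42°C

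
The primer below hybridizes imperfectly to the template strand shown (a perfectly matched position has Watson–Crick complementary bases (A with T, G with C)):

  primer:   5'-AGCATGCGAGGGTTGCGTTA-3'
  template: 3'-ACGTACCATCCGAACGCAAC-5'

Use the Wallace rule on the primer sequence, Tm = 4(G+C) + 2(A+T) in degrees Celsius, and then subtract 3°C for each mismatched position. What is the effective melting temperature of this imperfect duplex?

47°C

Primer base counts: A=4, T=5, G=8, C=3 → A+T=9, G+C=11
Perfect-match Tm = 2(9) + 4(11) = 18 + 44 = 62°C
Mismatches (positions where the bases are not complementary): 5 (at positions 1, 7, 8, 12, 20)
Effective Tm = 62 − 5×3 = 62 − 15 = 47°C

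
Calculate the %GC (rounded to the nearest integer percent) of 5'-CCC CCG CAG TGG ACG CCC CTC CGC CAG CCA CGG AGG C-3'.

Scanning the sequence gives G=11, T=2, C=19, A=5.
G+C = 11 + 19 = 30 out of 37 bases
%GC = 30/37 × 100 = 81.08% ≈ 81%

81%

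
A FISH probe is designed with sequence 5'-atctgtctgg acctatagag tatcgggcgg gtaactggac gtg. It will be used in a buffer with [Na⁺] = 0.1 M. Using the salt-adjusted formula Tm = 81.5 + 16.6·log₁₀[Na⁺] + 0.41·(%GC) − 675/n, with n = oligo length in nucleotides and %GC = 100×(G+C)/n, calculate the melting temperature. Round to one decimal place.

Length n = 43. Scanning the sequence gives C=8, T=11, G=15, A=9.
G+C = 23, so %GC = 23/43 × 100 = 53.488%
Salt term: 16.6 × (-1) = -16.6
GC term: 0.41 × 53.488 = 21.93; length term: −675/43 = −15.698
Tm = 81.5 + (-16.6) + 21.93 − 15.698 = 71.132 → 71.1°C

71.1°C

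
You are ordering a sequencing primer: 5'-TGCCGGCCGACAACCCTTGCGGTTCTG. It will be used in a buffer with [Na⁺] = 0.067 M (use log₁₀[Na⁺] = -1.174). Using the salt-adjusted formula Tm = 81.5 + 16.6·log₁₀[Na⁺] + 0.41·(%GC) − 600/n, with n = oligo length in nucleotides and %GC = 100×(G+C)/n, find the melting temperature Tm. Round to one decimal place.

Length n = 27. Scanning the sequence gives G=8, C=10, A=3, T=6.
G+C = 18, so %GC = 18/27 × 100 = 66.667%
Salt term: 16.6 × (-1.174) = -19.488
GC term: 0.41 × 66.667 = 27.333; length term: −600/27 = −22.222
Tm = 81.5 + (-19.488) + 27.333 − 22.222 = 67.123 → 67.1°C

67.1°C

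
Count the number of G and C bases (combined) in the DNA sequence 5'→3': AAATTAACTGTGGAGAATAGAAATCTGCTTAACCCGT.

13

Counting bases: A=14, C=6, G=7, T=10
Total G or C: 7 + 6 = 13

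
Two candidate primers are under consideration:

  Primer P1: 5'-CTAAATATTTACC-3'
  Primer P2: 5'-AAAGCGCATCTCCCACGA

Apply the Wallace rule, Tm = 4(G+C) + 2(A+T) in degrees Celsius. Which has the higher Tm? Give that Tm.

Primer P2, 56°C

Primer P1: A+T=10, G+C=3 → Tm = 2(10)+4(3) = 32°C
Primer P2: A+T=8, G+C=10 → Tm = 2(8)+4(10) = 56°C
32°C vs 56°C → primer P2 is higher.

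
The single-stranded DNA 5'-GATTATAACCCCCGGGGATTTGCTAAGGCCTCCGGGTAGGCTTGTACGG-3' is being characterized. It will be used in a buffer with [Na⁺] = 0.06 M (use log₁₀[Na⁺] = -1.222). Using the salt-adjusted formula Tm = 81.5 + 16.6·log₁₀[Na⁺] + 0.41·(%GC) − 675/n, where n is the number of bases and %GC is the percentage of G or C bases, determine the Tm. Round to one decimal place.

Length n = 49. G=16, T=12, A=9, C=12
G+C = 28, so %GC = 28/49 × 100 = 57.143%
Salt term: 16.6 × (-1.222) = -20.285
GC term: 0.41 × 57.143 = 23.429; length term: −675/49 = −13.776
Tm = 81.5 + (-20.285) + 23.429 − 13.776 = 70.868 → 70.9°C

70.9°C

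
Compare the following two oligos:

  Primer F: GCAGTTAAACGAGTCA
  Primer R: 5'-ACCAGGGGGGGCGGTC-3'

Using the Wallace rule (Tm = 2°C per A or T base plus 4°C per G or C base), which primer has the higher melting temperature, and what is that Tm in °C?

Primer R, 58°C

Primer F: A+T=9, G+C=7 → Tm = 2(9)+4(7) = 46°C
Primer R: A+T=3, G+C=13 → Tm = 2(3)+4(13) = 58°C
46°C vs 58°C → primer R is higher.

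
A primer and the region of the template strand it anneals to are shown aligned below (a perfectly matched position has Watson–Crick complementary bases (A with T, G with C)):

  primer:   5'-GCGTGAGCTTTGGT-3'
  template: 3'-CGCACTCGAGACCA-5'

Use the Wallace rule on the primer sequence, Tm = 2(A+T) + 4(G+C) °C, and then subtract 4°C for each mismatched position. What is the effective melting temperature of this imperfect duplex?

40°C

Primer base counts: A=1, T=5, G=6, C=2 → A+T=6, G+C=8
Perfect-match Tm = 2(6) + 4(8) = 12 + 32 = 44°C
Mismatches (positions where the bases are not complementary): 1 (at position 10)
Effective Tm = 44 − 1×4 = 44 − 4 = 40°C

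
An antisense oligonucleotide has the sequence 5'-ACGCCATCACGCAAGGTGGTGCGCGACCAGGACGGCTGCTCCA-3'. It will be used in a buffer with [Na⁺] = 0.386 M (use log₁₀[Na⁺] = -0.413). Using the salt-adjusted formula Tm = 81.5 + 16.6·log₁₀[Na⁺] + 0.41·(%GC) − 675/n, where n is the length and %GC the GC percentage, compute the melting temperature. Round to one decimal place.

Length n = 43. Base counts: A=9, T=5, G=14, C=15
G+C = 29, so %GC = 29/43 × 100 = 67.442%
Salt term: 16.6 × (-0.413) = -6.856
GC term: 0.41 × 67.442 = 27.651; length term: −675/43 = −15.698
Tm = 81.5 + (-6.856) + 27.651 − 15.698 = 86.597 → 86.6°C

86.6°C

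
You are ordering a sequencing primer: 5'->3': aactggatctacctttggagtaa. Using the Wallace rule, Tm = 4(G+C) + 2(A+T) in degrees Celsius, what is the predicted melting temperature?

Counting bases: G=5, T=7, C=4, A=7
So N_AT = 14 and N_GC = 9.
Tm = 2×14 + 4×9 = 64°C

64°C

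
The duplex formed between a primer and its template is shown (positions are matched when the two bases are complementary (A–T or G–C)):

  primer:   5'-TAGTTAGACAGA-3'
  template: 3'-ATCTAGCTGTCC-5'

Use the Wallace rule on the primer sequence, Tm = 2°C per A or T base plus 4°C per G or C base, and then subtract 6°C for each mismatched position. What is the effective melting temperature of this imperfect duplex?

Primer base counts: A=5, T=3, G=3, C=1 → A+T=8, G+C=4
Perfect-match Tm = 2(8) + 4(4) = 16 + 16 = 32°C
Mismatches (positions where the bases are not complementary): 3 (at positions 4, 6, 12)
Effective Tm = 32 − 3×6 = 32 − 18 = 14°C

14°C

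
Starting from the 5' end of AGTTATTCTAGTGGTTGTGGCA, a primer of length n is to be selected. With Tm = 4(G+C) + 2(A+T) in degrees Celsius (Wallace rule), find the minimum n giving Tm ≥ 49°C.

First 18 bases: AGTTATTCTAGTGGTTGT → Tm = 48°C (< 49°C)
First 19 bases: AGTTATTCTAGTGGTTGTG → Tm = 52°C (≥ 49°C)
Since every base adds ≥2°C, Tm only increases with n, so the threshold is first crossed at n = 19.

n = 19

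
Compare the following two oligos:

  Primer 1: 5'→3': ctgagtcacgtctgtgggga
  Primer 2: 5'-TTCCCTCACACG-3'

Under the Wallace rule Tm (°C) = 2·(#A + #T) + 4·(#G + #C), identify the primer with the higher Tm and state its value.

Primer 1: A+T=8, G+C=12 → Tm = 2(8)+4(12) = 64°C
Primer 2: A+T=5, G+C=7 → Tm = 2(5)+4(7) = 38°C
64°C vs 38°C → primer 1 is higher.

Primer 1, 64°C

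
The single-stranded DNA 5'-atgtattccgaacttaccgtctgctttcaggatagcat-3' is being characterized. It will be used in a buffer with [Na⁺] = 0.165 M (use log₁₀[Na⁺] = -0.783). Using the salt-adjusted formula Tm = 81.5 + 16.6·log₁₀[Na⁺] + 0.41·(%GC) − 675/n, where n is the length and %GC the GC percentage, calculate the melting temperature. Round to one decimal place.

68.0°C

Length n = 38. Scanning the sequence gives G=7, T=13, C=9, A=9.
G+C = 16, so %GC = 16/38 × 100 = 42.105%
Salt term: 16.6 × (-0.783) = -12.998
GC term: 0.41 × 42.105 = 17.263; length term: −675/38 = −17.763
Tm = 81.5 + (-12.998) + 17.263 − 17.763 = 68.002 → 68.0°C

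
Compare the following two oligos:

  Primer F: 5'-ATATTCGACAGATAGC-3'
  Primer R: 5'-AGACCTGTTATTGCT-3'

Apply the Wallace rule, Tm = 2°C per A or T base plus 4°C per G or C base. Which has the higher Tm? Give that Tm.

Primer F: A+T=10, G+C=6 → Tm = 2(10)+4(6) = 44°C
Primer R: A+T=9, G+C=6 → Tm = 2(9)+4(6) = 42°C
44°C vs 42°C → primer F is higher.

Primer F, 44°C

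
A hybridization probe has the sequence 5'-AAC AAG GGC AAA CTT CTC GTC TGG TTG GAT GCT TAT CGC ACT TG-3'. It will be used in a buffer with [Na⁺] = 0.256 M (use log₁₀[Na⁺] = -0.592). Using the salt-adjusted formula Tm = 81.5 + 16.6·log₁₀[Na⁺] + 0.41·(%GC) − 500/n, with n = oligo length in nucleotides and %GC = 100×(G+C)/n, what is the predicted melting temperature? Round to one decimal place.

Length n = 44. Counting bases: C=10, A=10, G=11, T=13
G+C = 21, so %GC = 21/44 × 100 = 47.727%
Salt term: 16.6 × (-0.592) = -9.827
GC term: 0.41 × 47.727 = 19.568; length term: −500/44 = −11.364
Tm = 81.5 + (-9.827) + 19.568 − 11.364 = 79.877 → 79.9°C

79.9°C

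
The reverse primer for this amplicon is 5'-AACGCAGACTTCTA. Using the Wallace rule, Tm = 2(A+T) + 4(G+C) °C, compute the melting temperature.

40°C

Base counts: C=4, T=3, A=5, G=2
So N_AT = 8 and N_GC = 6.
Tm = 2(8) + 4(6) = 16 + 24 = 40°C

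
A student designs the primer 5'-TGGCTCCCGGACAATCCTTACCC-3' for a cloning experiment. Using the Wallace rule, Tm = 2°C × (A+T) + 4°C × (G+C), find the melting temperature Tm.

A=4, G=4, T=5, C=10
AT pairs contribute 9, GC pairs contribute 14.
Tm = 2×9 + 4×14 = 74°C

74°C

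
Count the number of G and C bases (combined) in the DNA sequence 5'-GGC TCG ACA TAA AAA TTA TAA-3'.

Counting bases: C=3, A=10, G=3, T=5
G+C = 3 + 3 = 6

6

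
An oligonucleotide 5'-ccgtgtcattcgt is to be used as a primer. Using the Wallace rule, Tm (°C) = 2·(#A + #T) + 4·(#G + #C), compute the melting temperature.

40°C

Scanning the sequence gives A=1, G=3, T=5, C=4.
AT pairs contribute 6, GC pairs contribute 7.
Tm = 4·7 + 2·6 = 28 + 12 = 40°C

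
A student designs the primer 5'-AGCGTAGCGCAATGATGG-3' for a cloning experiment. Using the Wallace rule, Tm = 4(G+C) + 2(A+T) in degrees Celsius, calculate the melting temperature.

56°C

Base counts: T=3, C=3, A=5, G=7
A+T = 8, G+C = 10
Tm = 4·10 + 2·8 = 40 + 16 = 56°C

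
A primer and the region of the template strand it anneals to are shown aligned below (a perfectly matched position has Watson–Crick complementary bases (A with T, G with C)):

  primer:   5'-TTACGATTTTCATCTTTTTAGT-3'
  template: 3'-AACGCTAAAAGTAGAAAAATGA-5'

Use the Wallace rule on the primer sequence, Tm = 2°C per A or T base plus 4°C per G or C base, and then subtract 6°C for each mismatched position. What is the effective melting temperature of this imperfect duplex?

Primer base counts: A=4, T=13, G=2, C=3 → A+T=17, G+C=5
Perfect-match Tm = 2(17) + 4(5) = 34 + 20 = 54°C
Mismatches (positions where the bases are not complementary): 2 (at positions 3, 21)
Effective Tm = 54 − 2×6 = 54 − 12 = 42°C

42°C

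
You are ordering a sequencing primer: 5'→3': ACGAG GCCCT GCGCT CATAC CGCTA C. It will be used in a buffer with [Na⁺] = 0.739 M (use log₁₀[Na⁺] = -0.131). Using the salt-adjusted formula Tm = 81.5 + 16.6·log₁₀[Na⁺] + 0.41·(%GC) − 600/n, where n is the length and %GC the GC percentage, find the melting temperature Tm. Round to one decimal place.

Length n = 26. Counting bases: G=6, A=5, C=11, T=4
G+C = 17, so %GC = 17/26 × 100 = 65.385%
Salt term: 16.6 × (-0.131) = -2.175
GC term: 0.41 × 65.385 = 26.808; length term: −600/26 = −23.077
Tm = 81.5 + (-2.175) + 26.808 − 23.077 = 83.056 → 83.1°C

83.1°C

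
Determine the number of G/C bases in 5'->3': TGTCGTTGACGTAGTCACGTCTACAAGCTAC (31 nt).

Scanning the sequence gives A=7, T=9, C=8, G=7.
G+C = 7 + 8 = 15

15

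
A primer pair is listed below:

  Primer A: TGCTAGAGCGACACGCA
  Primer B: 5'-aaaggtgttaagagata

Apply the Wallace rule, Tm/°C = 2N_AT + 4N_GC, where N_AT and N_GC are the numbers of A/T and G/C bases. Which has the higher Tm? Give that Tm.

Primer A, 54°C

Primer A: A+T=7, G+C=10 → Tm = 2(7)+4(10) = 54°C
Primer B: A+T=12, G+C=5 → Tm = 2(12)+4(5) = 44°C
54°C vs 44°C → primer A is higher.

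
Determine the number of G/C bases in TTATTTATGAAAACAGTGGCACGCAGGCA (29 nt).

Counting bases: A=10, G=7, T=7, C=5
Total G or C: 7 + 5 = 12

12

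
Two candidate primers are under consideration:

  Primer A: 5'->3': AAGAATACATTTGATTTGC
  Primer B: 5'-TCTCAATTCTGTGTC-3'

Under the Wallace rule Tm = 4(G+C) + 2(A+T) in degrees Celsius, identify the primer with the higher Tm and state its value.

Primer A, 48°C

Primer A: A+T=14, G+C=5 → Tm = 2(14)+4(5) = 48°C
Primer B: A+T=9, G+C=6 → Tm = 2(9)+4(6) = 42°C
48°C vs 42°C → primer A is higher.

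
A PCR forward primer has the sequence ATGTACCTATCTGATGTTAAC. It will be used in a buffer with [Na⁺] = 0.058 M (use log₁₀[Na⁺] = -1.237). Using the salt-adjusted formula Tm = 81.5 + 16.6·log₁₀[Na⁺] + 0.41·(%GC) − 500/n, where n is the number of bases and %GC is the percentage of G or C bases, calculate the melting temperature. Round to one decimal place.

Length n = 21. Counting bases: A=6, T=8, C=4, G=3
G+C = 7, so %GC = 7/21 × 100 = 33.333%
Salt term: 16.6 × (-1.237) = -20.534
GC term: 0.41 × 33.333 = 13.667; length term: −500/21 = −23.81
Tm = 81.5 + (-20.534) + 13.667 − 23.81 = 50.823 → 50.8°C

50.8°C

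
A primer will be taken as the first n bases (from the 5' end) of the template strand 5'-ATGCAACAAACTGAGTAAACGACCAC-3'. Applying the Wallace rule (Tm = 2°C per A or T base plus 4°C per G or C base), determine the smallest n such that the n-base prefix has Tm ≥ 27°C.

First 10 bases: ATGCAACAAA → Tm = 26°C (< 27°C)
First 11 bases: ATGCAACAAAC → Tm = 30°C (≥ 27°C)
Since every base adds ≥2°C, Tm only increases with n, so the threshold is first crossed at n = 11.

n = 11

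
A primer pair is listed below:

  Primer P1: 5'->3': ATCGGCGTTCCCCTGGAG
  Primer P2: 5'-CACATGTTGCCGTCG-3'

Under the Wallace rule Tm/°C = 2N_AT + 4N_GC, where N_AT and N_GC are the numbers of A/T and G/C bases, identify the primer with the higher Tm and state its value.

Primer P1, 60°C

Primer P1: A+T=6, G+C=12 → Tm = 2(6)+4(12) = 60°C
Primer P2: A+T=6, G+C=9 → Tm = 2(6)+4(9) = 48°C
60°C vs 48°C → primer P1 is higher.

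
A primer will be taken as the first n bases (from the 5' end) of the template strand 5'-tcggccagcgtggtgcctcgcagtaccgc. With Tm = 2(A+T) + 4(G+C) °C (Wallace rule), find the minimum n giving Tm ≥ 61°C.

First 17 bases: TCGGCCAGCGTGGTGCC → Tm = 60°C (< 61°C)
First 18 bases: TCGGCCAGCGTGGTGCCT → Tm = 62°C (≥ 61°C)
Since every base adds ≥2°C, Tm only increases with n, so the threshold is first crossed at n = 18.

n = 18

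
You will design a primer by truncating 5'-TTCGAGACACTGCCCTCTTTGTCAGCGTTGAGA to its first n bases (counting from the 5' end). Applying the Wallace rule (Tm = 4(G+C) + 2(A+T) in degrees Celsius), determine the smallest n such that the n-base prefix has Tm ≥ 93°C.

n = 31

First 30 bases: TTCGAGACACTGCCCTCTTTGTCAGCGTTG → Tm = 92°C (< 93°C)
First 31 bases: TTCGAGACACTGCCCTCTTTGTCAGCGTTGA → Tm = 94°C (≥ 93°C)
Since every base adds ≥2°C, Tm only increases with n, so the threshold is first crossed at n = 31.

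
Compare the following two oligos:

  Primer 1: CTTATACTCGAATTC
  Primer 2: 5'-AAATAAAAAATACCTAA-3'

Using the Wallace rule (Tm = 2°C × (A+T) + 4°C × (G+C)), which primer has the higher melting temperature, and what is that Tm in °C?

Primer 1, 40°C

Primer 1: A+T=10, G+C=5 → Tm = 2(10)+4(5) = 40°C
Primer 2: A+T=15, G+C=2 → Tm = 2(15)+4(2) = 38°C
40°C vs 38°C → primer 1 is higher.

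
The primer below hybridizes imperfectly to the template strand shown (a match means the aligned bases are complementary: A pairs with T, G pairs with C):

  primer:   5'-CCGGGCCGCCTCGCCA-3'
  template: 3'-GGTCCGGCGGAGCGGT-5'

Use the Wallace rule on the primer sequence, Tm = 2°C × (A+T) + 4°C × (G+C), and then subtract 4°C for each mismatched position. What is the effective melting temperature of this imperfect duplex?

56°C

Primer base counts: A=1, T=1, G=5, C=9 → A+T=2, G+C=14
Perfect-match Tm = 2(2) + 4(14) = 4 + 56 = 60°C
Mismatches (positions where the bases are not complementary): 1 (at position 3)
Effective Tm = 60 − 1×4 = 60 − 4 = 56°C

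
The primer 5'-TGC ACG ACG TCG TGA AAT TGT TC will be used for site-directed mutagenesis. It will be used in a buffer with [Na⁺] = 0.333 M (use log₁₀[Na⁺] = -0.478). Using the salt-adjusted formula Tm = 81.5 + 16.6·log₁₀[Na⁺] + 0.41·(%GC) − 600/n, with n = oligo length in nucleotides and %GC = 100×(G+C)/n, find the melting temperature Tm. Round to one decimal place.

67.1°C

Length n = 23. Counting bases: T=7, G=6, C=5, A=5
G+C = 11, so %GC = 11/23 × 100 = 47.826%
Salt term: 16.6 × (-0.478) = -7.935
GC term: 0.41 × 47.826 = 19.609; length term: −600/23 = −26.087
Tm = 81.5 + (-7.935) + 19.609 − 26.087 = 67.087 → 67.1°C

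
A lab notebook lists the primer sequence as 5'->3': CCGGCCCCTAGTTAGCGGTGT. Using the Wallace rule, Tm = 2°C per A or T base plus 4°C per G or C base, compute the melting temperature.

70°C

Base counts: A=2, G=7, T=5, C=7
So N_AT = 7 and N_GC = 14.
Tm = 2(7) + 4(14) = 14 + 56 = 70°C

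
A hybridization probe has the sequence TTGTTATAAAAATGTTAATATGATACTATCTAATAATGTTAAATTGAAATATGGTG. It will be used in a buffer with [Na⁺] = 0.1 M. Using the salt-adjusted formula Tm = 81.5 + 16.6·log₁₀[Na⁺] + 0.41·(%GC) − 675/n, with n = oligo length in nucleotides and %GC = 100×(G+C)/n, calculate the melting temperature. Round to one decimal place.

60.2°C

Length n = 56. Counting bases: T=23, C=2, G=8, A=23
G+C = 10, so %GC = 10/56 × 100 = 17.857%
Salt term: 16.6 × (-1) = -16.6
GC term: 0.41 × 17.857 = 7.321; length term: −675/56 = −12.054
Tm = 81.5 + (-16.6) + 7.321 − 12.054 = 60.167 → 60.2°C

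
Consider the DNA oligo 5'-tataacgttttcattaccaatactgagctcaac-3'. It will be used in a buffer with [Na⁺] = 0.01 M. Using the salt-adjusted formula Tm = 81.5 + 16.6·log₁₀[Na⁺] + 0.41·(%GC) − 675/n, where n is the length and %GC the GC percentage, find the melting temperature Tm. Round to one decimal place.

41.5°C

Length n = 33. Base counts: T=11, C=8, G=3, A=11
G+C = 11, so %GC = 11/33 × 100 = 33.333%
Salt term: 16.6 × (-2) = -33.2
GC term: 0.41 × 33.333 = 13.667; length term: −675/33 = −20.455
Tm = 81.5 + (-33.2) + 13.667 − 20.455 = 41.512 → 41.5°C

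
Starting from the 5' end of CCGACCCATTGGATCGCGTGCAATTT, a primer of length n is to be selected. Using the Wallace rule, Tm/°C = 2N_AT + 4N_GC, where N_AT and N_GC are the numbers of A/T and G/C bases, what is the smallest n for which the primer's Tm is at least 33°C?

n = 11

First 10 bases: CCGACCCATT → Tm = 32°C (< 33°C)
First 11 bases: CCGACCCATTG → Tm = 36°C (≥ 33°C)
Since every base adds ≥2°C, Tm only increases with n, so the threshold is first crossed at n = 11.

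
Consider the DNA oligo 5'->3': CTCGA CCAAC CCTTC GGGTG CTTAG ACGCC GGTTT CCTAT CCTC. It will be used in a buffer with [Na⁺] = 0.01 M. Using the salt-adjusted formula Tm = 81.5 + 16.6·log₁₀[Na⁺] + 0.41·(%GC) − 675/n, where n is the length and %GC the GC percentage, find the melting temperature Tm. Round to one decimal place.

Length n = 44. Scanning the sequence gives C=17, G=9, A=6, T=12.
G+C = 26, so %GC = 26/44 × 100 = 59.091%
Salt term: 16.6 × (-2) = -33.2
GC term: 0.41 × 59.091 = 24.227; length term: −675/44 = −15.341
Tm = 81.5 + (-33.2) + 24.227 − 15.341 = 57.186 → 57.2°C

57.2°C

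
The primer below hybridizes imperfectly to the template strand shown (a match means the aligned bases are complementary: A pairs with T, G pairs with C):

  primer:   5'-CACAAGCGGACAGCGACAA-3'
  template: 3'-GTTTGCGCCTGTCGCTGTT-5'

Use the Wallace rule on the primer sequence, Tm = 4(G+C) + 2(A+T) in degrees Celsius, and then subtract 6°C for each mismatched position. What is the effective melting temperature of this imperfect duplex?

Primer base counts: A=8, T=0, G=5, C=6 → A+T=8, G+C=11
Perfect-match Tm = 2(8) + 4(11) = 16 + 44 = 60°C
Mismatches (positions where the bases are not complementary): 2 (at positions 3, 5)
Effective Tm = 60 − 2×6 = 60 − 12 = 48°C

48°C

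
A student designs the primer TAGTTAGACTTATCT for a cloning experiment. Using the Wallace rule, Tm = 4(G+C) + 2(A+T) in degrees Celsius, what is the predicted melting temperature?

38°C

G=2, C=2, T=7, A=4
A+T = 11, G+C = 4
Tm = 2(11) + 4(4) = 22 + 16 = 38°C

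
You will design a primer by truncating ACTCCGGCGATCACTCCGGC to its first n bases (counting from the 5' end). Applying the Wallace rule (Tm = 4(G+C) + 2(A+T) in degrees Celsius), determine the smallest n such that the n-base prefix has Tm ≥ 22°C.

n = 7

First 6 bases: ACTCCG → Tm = 20°C (< 22°C)
First 7 bases: ACTCCGG → Tm = 24°C (≥ 22°C)
Since every base adds ≥2°C, Tm only increases with n, so the threshold is first crossed at n = 7.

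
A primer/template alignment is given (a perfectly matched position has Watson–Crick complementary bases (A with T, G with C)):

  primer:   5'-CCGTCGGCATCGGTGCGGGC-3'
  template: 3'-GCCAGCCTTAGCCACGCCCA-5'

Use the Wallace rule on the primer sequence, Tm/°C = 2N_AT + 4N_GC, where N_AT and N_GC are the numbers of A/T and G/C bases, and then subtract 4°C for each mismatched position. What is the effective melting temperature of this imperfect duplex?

60°C

Primer base counts: A=1, T=3, G=9, C=7 → A+T=4, G+C=16
Perfect-match Tm = 2(4) + 4(16) = 8 + 64 = 72°C
Mismatches (positions where the bases are not complementary): 3 (at positions 2, 8, 20)
Effective Tm = 72 − 3×4 = 72 − 12 = 60°C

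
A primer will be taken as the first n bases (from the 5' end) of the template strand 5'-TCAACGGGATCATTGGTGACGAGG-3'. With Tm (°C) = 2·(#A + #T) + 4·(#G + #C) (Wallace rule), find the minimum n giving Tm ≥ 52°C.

n = 18

First 17 bases: TCAACGGGATCATTGGT → Tm = 50°C (< 52°C)
First 18 bases: TCAACGGGATCATTGGTG → Tm = 54°C (≥ 52°C)
Each additional base adds 2°C (A/T) or 4°C (G/C), so Tm is non-decreasing in n; n = 18 is the first length to reach 52°C.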